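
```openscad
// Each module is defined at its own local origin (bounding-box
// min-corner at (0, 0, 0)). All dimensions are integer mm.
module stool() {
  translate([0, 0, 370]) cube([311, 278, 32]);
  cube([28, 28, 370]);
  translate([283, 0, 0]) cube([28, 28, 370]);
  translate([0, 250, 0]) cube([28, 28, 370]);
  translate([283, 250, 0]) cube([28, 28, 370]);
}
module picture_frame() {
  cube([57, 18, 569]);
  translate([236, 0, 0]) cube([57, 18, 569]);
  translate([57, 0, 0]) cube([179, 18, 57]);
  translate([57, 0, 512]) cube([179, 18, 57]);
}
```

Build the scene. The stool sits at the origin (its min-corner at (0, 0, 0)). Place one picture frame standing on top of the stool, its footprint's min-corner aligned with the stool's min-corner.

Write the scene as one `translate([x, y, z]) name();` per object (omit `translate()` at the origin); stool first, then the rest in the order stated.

stool();
translate([0, 0, 402]) picture_frame();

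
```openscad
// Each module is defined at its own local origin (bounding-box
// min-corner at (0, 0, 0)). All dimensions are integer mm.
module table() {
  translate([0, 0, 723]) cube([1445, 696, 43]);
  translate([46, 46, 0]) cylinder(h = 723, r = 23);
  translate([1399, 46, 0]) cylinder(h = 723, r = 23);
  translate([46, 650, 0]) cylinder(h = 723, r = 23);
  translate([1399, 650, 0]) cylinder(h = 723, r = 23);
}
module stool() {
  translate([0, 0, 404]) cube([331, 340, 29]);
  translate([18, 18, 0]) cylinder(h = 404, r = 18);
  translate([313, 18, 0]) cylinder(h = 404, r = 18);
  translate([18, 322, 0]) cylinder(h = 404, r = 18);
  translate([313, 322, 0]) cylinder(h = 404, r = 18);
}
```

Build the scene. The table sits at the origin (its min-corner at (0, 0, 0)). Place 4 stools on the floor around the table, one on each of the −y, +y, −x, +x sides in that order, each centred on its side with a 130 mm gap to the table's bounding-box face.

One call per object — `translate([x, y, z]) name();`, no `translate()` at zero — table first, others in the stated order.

table();
translate([557, -470, 0]) stool();
translate([557, 826, 0]) stool();
translate([-461, 178, 0]) stool();
translate([1575, 178, 0]) stool();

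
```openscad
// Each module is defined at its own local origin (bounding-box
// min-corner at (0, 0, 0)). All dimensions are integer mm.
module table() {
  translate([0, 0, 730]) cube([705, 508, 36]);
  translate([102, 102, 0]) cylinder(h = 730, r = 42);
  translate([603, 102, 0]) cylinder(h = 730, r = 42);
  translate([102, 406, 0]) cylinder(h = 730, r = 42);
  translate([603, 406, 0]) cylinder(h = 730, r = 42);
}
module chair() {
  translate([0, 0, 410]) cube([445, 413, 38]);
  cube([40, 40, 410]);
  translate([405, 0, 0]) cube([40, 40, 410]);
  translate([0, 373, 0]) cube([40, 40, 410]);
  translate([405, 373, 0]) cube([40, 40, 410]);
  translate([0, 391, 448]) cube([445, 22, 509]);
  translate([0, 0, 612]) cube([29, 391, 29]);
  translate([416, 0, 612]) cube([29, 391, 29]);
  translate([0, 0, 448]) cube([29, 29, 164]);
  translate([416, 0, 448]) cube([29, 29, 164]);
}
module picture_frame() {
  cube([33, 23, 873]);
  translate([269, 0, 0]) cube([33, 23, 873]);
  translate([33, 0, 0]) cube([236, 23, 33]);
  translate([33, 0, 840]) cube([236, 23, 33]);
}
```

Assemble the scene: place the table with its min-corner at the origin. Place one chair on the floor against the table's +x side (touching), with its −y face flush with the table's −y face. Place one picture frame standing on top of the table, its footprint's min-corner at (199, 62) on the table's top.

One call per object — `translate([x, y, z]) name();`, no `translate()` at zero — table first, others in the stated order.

table();
translate([705, 0, 0]) chair();
translate([199, 62, 766]) picture_frame();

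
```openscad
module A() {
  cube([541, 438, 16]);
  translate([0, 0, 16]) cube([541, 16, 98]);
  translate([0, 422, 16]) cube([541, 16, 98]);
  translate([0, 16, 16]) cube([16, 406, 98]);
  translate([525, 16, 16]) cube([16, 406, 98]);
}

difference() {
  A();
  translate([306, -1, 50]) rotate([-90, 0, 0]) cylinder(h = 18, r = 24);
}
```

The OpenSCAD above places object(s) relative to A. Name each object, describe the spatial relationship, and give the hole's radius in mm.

A is an open box. The open box has a circular hole through its front wall. The hole's radius is 24 mm.

The subtracted cylinder has r = 24 mm.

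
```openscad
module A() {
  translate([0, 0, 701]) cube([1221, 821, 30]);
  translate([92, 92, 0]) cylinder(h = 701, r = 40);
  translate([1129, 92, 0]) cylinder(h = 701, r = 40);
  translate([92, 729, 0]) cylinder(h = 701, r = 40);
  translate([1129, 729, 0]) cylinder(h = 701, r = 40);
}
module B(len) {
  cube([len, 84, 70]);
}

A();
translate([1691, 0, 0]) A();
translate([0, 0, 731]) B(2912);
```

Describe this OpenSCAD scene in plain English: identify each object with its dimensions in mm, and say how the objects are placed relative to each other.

A is a rectangular dining table. The top is 1221×821×30 mm with its upper surface at z = 731 mm. It stands on four round legs of 80 mm diameter, each leg's bounding box inset 52 mm from the nearest pair of top edges, running from the floor to the underside of the top.

B is a rectangular beam 2912 mm long (x), 84 mm deep (y), 70 mm thick (z).

The beam spans the tops of two tables placed 470 mm apart, resting at z = 731 mm.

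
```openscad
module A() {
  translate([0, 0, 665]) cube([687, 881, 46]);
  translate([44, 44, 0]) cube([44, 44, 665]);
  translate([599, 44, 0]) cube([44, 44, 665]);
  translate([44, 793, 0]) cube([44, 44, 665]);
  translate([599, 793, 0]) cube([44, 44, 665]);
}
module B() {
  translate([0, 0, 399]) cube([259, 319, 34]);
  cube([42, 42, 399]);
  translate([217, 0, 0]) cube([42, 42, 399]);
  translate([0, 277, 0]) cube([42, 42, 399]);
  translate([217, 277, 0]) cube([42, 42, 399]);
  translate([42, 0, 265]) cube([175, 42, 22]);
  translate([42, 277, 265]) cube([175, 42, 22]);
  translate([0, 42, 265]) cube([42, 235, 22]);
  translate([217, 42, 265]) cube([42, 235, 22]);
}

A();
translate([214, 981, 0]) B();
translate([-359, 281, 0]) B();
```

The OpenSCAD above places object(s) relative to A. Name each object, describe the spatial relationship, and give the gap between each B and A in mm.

A is a table. B is a stool. Two stools sit around the table at the +y, −x sides. The gap between each stool and the table is 100 mm.

Each stool's nearest face is 100 mm from the table's bounding box.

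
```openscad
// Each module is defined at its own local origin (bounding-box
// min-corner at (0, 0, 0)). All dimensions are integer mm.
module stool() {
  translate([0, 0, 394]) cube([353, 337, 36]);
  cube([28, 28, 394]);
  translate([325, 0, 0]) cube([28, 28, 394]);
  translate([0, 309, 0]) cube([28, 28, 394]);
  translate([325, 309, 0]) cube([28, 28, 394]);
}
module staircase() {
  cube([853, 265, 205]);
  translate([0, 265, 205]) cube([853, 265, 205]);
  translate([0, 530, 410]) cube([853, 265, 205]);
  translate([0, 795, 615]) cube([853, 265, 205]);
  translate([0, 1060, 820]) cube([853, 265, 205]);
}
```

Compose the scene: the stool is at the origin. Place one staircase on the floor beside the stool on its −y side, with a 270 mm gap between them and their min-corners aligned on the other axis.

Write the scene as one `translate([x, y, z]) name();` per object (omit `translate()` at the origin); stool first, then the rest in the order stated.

stool();
translate([0, -1595, 0]) staircase();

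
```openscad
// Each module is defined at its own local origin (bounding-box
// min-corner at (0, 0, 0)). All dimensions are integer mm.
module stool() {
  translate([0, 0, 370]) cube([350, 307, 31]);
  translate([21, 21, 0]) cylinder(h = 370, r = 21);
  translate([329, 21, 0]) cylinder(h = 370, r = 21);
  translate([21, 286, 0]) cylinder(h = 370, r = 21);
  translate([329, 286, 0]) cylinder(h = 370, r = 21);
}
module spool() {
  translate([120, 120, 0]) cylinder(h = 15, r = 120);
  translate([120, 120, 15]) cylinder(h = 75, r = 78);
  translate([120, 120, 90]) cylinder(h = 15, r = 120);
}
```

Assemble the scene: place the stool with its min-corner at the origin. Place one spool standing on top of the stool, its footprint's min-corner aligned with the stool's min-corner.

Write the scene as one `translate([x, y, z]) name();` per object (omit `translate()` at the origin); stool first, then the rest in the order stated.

stool();
translate([0, 0, 401]) spool();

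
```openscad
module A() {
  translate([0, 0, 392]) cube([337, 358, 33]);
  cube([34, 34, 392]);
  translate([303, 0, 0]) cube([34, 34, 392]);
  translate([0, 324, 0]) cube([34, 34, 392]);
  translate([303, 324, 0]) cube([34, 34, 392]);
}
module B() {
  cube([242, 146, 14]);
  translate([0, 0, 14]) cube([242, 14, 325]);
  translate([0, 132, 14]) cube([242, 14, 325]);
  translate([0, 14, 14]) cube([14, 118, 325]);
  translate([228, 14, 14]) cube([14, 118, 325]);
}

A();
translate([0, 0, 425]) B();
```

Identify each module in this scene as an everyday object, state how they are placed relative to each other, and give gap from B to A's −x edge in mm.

The open box's min-x is at 0; the stool's min-x is 0; gap = 0 mm.

A is a stool. B is an open box. The open box is on top of the stool. The gap from the open box to the stool's −x edge is 0 mm.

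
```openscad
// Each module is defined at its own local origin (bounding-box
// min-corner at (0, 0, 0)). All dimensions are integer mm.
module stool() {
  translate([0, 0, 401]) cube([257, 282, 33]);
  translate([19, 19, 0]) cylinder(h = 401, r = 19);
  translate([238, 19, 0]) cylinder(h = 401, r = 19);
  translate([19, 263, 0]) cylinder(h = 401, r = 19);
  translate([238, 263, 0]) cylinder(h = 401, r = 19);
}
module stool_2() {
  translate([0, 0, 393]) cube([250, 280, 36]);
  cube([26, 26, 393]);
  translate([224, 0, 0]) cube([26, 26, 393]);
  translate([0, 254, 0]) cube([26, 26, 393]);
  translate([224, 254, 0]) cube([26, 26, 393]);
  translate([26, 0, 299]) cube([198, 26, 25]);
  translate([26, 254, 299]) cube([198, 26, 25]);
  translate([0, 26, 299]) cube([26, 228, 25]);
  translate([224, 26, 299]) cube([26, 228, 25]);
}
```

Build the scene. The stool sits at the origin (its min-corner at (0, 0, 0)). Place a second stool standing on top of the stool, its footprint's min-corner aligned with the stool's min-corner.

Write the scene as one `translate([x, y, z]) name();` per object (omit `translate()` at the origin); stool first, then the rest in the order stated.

stool();
translate([0, 0, 434]) stool_2();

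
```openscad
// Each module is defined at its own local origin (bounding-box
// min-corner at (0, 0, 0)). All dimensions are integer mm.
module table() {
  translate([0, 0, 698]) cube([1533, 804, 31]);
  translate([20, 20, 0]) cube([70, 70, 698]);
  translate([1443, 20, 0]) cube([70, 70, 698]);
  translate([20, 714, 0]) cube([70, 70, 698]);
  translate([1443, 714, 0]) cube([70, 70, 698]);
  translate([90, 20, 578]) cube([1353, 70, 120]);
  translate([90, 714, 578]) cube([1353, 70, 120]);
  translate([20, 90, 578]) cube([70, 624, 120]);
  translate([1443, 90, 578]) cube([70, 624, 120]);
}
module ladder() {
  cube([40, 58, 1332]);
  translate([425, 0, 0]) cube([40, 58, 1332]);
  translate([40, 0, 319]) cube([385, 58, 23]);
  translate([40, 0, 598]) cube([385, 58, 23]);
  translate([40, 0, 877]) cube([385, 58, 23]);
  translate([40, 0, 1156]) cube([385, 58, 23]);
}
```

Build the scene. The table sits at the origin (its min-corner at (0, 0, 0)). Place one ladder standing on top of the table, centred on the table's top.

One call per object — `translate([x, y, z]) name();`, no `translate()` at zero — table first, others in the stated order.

table();
translate([534, 373, 729]) ladder();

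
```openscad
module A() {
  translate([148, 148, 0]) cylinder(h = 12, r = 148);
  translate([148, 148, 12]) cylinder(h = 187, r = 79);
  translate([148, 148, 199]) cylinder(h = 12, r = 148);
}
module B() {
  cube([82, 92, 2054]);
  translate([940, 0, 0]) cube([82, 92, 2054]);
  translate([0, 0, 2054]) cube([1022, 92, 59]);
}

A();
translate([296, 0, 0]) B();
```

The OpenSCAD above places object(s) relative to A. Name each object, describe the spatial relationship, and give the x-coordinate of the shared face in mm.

A is a spool. B is a door frame. The door frame is against the spool's +x side, with their −y faces flush. The x-coordinate of the shared face is 296 mm.

The spool's +x face and the door frame's −x face are both at x = 296 mm.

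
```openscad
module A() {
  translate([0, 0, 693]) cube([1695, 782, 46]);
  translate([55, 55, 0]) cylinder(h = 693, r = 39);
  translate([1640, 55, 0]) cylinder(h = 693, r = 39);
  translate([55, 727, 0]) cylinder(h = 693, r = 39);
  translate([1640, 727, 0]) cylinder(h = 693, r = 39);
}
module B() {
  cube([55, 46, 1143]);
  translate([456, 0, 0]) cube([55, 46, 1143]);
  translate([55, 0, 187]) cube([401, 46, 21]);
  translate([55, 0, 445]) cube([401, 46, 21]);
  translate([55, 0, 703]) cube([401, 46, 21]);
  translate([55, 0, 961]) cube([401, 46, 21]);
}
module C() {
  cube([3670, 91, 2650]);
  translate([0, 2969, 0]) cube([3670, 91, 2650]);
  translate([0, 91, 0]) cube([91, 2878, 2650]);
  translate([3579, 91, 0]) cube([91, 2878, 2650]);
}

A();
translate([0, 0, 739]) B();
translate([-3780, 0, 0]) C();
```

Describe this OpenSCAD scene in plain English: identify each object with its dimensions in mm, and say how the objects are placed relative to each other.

A is a table: top 1695 mm (x) × 782 mm (y), 46 mm thick, upper face at z = 739 mm, on four round legs of 78 mm diameter, each leg's bounding box inset 16 mm from the nearest pair of top edges, running from z = 0 to the bottom of the top.

B is a wooden ladder with two side rails of 55×46 mm section and 1143 mm height, set 511 mm apart overall. Between them run 4 rectangular rungs (46 mm deep, 21 mm thick), front faces flush with the rails' −y face. The bottom of the first rung is 187 mm above the floor and each subsequent rung is 258 mm higher than the one below.

C is the wall frame of a small rectangular building: four walls, each 2650 mm tall and 91 mm thick, enclosing a footprint 3670 mm (x) by 3060 mm (y) outside-to-outside, with no floor or roof. The front and back walls (the −y and +y sides) span the full width; the two side walls fit between them.

The ladder is on top of the table. The house frame is on the floor beside the table on its −x side.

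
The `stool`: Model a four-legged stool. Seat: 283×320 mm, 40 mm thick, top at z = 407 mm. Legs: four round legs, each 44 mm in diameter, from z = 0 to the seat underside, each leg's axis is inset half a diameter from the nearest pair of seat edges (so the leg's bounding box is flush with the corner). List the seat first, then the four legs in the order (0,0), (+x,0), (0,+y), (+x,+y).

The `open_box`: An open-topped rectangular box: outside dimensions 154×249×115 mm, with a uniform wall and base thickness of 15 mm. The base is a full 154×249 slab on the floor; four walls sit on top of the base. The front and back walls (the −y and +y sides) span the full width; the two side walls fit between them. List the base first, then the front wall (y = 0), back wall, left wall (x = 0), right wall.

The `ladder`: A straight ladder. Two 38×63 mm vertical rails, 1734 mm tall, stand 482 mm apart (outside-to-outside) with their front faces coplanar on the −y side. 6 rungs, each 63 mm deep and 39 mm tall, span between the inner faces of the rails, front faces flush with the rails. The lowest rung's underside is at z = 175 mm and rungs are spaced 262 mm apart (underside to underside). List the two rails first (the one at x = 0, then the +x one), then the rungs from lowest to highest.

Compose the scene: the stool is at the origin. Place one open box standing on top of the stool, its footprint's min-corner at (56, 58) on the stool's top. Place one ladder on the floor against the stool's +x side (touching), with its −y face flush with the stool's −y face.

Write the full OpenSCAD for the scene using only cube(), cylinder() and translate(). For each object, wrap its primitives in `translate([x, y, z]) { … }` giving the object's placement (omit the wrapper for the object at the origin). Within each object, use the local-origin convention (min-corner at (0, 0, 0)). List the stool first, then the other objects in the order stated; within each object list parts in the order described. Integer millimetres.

translate([0, 0, 367]) cube([283, 320, 40]);
translate([22, 22, 0]) cylinder(h = 367, r = 22);
translate([261, 22, 0]) cylinder(h = 367, r = 22);
translate([22, 298, 0]) cylinder(h = 367, r = 22);
translate([261, 298, 0]) cylinder(h = 367, r = 22);
translate([56, 58, 407]) {
  cube([154, 249, 15]);
  translate([0, 0, 15]) cube([154, 15, 100]);
  translate([0, 234, 15]) cube([154, 15, 100]);
  translate([0, 15, 15]) cube([15, 219, 100]);
  translate([139, 15, 15]) cube([15, 219, 100]);
}
translate([283, 0, 0]) {
  cube([38, 63, 1734]);
  translate([444, 0, 0]) cube([38, 63, 1734]);
  translate([38, 0, 175]) cube([406, 63, 39]);
  translate([38, 0, 437]) cube([406, 63, 39]);
  translate([38, 0, 699]) cube([406, 63, 39]);
  translate([38, 0, 961]) cube([406, 63, 39]);
  translate([38, 0, 1223]) cube([406, 63, 39]);
  translate([38, 0, 1485]) cube([406, 63, 39]);
}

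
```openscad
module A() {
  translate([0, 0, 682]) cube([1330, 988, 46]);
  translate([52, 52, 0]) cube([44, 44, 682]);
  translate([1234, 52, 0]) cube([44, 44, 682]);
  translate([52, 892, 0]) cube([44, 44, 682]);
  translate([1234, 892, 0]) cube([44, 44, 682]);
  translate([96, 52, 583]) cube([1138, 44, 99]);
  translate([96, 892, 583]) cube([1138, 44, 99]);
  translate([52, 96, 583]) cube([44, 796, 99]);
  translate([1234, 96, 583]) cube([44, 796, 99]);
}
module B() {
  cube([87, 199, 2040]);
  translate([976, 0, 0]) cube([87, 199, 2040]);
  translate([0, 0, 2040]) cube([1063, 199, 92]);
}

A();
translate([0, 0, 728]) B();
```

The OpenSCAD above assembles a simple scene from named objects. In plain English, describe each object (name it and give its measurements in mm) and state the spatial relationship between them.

A is a table with a 1330×988 mm rectangular top, 46 mm thick, top surface at z = 728 mm, supported by four 44×44 mm square legs, each inset 52 mm from the nearest pair of top edges, running from the floor. Four apron rails, 44 mm thick and 99 mm tall, run between adjacent legs with their top edges flush with the underside of the top and their outer faces flush with the legs' outer faces.

B is a rectangular door frame: two vertical jambs of 87×199 mm section, 2040 mm tall, with a clear opening 889 mm wide between their inner faces. A header 92 mm tall and 199 mm deep lies on top of the jambs and spans the full outside width.

The door frame is on top of the table.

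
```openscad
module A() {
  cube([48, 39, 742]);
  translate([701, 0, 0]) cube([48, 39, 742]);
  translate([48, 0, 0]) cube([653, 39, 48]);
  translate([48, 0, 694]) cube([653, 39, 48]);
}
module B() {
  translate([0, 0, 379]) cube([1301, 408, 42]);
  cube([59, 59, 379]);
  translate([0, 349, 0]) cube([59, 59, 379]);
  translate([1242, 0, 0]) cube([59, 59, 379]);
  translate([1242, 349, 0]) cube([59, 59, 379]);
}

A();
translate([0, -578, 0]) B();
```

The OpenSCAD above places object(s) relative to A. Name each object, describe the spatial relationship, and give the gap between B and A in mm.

A is a picture frame. B is a bench. The bench is on the floor beside the picture frame on its −y side. The gap between the bench and the picture frame is 170 mm.

The bench's nearest face is 170 mm from the picture frame's −y face.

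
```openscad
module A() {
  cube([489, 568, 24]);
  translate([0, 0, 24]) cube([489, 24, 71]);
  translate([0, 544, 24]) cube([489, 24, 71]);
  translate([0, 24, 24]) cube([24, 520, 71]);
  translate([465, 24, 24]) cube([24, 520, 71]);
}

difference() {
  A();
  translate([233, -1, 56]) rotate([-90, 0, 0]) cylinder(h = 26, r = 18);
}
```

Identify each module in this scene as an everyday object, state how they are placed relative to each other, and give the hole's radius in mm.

The subtracted cylinder has r = 18 mm.

A is an open box. The open box has a circular hole through its front wall. The hole's radius is 18 mm.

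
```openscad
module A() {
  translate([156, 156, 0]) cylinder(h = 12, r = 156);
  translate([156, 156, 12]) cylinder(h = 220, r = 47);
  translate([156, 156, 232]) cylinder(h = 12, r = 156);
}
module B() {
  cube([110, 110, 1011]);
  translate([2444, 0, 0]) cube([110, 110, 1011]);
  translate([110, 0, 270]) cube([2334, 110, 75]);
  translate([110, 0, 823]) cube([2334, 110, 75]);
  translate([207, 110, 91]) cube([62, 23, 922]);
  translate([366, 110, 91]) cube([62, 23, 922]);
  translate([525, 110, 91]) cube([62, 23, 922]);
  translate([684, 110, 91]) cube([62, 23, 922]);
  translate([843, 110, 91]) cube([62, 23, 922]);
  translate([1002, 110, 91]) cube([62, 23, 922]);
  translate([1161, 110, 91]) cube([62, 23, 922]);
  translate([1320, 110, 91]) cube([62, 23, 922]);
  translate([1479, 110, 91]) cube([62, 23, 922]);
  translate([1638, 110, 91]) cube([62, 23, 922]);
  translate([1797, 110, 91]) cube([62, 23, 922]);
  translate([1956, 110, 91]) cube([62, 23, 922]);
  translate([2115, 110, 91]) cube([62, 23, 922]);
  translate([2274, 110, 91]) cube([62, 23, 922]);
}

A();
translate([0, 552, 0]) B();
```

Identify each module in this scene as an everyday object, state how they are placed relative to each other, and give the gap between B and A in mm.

The fence section's nearest face is 240 mm from the spool's +y face.

A is a spool. B is a fence section. The fence section is on the floor beside the spool on its +y side. The gap between the fence section and the spool is 240 mm.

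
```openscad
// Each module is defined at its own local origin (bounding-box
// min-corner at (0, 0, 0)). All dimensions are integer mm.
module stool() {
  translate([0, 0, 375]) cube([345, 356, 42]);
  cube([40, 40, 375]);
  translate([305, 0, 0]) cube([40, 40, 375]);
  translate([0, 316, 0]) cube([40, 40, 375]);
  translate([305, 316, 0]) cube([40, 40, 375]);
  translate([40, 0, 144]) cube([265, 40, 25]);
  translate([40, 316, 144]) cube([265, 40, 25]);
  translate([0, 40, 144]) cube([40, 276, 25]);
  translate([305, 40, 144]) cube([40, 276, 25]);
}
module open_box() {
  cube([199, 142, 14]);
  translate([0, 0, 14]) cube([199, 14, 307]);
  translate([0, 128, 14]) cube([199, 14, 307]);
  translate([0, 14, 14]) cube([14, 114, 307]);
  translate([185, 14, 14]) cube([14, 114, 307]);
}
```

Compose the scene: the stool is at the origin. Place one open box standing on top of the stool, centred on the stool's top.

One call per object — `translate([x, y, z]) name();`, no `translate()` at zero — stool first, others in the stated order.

stool();
translate([73, 107, 417]) open_box();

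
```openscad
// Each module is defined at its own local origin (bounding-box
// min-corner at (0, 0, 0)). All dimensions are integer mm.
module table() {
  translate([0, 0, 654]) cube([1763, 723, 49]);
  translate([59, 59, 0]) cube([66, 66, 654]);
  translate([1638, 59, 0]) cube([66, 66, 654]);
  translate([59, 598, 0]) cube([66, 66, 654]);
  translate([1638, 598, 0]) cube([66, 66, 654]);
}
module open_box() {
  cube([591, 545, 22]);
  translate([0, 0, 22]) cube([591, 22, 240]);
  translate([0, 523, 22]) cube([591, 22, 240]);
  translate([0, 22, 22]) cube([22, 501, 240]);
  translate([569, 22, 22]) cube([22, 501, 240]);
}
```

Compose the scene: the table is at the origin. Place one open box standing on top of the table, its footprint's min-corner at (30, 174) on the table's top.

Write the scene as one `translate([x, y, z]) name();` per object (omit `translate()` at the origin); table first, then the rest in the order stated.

table();
translate([30, 174, 703]) open_box();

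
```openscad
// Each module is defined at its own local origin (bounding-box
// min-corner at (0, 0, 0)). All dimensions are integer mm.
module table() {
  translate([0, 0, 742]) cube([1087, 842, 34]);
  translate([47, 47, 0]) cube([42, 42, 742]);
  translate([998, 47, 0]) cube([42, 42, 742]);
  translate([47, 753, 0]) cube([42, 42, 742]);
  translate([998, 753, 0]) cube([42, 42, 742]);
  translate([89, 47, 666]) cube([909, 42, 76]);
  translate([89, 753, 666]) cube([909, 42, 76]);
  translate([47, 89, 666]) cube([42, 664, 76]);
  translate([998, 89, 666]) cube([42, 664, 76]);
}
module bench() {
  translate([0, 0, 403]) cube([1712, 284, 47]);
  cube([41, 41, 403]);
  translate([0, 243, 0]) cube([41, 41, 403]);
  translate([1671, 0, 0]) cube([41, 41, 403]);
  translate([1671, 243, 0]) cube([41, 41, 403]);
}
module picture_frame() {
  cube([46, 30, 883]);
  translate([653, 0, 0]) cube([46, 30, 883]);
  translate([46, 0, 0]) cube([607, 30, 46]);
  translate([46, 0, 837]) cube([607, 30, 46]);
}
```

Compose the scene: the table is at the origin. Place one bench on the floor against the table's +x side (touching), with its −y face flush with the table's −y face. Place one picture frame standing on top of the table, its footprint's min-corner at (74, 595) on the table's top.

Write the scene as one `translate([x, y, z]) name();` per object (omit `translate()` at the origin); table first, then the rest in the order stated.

table();
translate([1087, 0, 0]) bench();
translate([74, 595, 776]) picture_frame();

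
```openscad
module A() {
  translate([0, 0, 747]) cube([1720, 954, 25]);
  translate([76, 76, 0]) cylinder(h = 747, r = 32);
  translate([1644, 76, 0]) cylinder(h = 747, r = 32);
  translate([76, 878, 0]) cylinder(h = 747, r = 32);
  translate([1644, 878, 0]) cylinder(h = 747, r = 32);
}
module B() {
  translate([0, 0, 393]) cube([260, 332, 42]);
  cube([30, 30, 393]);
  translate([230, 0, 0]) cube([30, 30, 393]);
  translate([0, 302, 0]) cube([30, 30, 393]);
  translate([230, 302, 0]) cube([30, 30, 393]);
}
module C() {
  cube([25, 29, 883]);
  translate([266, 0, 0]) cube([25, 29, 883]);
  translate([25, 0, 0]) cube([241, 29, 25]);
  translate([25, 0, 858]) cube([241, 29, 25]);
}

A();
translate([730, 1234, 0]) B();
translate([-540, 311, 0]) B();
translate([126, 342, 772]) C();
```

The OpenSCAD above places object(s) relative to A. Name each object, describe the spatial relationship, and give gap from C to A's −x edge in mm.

The picture frame's min-x is at 126; the table's min-x is 0; gap = 126 mm.

A is a table. B is a stool. C is a picture frame. Two stools sit around the table at the +y, −x sides. The picture frame is on top of the table. The gap from the picture frame to the table's −x edge is 126 mm.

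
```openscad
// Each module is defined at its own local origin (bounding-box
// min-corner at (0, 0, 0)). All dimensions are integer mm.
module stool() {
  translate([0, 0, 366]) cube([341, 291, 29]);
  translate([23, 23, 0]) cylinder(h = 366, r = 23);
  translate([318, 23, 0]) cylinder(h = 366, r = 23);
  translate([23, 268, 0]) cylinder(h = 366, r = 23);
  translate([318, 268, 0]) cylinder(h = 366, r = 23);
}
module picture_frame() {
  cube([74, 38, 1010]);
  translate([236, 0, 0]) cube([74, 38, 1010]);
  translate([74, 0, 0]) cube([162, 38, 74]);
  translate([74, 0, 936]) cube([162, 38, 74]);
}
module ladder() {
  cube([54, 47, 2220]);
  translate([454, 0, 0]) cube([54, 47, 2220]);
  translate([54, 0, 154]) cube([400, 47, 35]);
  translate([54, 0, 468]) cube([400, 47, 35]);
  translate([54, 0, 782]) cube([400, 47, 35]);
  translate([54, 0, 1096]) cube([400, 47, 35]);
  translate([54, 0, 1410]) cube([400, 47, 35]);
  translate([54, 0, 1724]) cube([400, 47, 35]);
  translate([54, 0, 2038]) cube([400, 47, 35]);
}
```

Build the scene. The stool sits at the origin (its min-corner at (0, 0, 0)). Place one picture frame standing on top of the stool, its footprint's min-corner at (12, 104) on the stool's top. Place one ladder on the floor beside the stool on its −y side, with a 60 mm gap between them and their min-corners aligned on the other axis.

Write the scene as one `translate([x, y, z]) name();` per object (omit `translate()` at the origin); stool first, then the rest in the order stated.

stool();
translate([12, 104, 395]) picture_frame();
translate([0, -107, 0]) ladder();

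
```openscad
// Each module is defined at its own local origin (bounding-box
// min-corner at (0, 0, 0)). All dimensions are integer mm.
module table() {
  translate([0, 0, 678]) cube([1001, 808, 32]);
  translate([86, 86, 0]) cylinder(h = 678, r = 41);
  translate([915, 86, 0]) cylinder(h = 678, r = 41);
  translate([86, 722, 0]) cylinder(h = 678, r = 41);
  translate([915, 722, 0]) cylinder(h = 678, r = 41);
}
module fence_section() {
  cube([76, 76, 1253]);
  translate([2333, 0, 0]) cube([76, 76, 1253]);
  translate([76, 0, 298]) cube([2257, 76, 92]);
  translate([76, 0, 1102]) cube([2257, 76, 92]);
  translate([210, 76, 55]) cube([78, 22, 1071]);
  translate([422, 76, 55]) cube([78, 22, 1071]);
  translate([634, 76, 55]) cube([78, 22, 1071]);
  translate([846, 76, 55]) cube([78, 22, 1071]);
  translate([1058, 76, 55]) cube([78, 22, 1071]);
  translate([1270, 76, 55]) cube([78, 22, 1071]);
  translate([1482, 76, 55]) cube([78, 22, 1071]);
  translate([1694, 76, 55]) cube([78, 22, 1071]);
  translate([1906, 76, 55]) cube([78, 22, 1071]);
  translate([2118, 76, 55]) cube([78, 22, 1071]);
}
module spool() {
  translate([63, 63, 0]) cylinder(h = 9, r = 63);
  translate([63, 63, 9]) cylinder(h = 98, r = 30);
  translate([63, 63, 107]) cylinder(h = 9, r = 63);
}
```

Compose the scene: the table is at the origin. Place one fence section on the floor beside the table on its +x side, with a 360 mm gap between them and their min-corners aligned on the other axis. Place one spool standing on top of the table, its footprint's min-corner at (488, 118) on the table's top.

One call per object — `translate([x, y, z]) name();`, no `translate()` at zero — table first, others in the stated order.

table();
translate([1361, 0, 0]) fence_section();
translate([488, 118, 710]) spool();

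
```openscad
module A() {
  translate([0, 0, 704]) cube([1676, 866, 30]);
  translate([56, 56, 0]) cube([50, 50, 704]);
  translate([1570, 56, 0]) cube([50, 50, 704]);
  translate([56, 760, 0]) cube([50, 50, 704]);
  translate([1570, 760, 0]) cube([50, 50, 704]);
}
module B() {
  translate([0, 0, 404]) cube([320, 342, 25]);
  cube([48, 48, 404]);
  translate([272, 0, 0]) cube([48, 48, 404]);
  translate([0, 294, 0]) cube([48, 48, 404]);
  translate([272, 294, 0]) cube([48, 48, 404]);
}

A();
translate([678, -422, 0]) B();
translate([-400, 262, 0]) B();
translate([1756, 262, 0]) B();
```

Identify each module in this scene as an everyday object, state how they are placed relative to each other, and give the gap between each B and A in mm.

Each stool's nearest face is 80 mm from the table's bounding box.

A is a table. B is a stool. Three stools sit around the table at the −y, −x, +x sides. The gap between each stool and the table is 80 mm.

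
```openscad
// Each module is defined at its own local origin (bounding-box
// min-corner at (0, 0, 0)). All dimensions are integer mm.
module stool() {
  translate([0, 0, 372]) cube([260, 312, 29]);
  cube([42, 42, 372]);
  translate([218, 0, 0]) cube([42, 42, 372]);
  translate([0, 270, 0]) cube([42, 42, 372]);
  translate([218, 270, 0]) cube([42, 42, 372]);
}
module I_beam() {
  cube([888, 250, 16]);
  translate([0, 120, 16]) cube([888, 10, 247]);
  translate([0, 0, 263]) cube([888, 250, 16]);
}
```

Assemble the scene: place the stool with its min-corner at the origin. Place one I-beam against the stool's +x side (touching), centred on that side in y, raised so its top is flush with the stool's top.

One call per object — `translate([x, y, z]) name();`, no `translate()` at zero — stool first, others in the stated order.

stool();
translate([260, 31, 122]) I_beam();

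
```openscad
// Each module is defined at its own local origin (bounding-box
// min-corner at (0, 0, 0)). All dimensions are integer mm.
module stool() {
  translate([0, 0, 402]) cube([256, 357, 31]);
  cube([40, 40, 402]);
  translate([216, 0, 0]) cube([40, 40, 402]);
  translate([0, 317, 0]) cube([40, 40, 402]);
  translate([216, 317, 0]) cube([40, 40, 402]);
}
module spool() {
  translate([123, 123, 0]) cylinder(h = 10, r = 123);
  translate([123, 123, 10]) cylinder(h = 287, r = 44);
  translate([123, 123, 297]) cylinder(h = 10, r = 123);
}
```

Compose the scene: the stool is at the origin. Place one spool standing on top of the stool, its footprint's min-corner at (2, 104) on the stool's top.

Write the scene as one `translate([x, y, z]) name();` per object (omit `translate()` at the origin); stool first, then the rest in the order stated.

stool();
translate([2, 104, 433]) spool();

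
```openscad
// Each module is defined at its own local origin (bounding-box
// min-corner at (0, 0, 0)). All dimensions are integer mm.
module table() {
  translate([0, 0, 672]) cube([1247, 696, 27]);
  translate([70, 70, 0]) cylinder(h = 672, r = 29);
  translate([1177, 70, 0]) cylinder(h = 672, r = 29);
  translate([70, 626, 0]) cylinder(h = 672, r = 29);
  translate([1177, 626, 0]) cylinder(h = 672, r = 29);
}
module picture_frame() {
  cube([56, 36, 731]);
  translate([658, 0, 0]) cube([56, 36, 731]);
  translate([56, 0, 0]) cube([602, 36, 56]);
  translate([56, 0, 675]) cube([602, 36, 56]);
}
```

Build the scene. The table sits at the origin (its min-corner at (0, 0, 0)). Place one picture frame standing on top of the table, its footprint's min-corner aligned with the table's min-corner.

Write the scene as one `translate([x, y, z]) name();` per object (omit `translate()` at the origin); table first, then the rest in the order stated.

table();
translate([0, 0, 699]) picture_frame();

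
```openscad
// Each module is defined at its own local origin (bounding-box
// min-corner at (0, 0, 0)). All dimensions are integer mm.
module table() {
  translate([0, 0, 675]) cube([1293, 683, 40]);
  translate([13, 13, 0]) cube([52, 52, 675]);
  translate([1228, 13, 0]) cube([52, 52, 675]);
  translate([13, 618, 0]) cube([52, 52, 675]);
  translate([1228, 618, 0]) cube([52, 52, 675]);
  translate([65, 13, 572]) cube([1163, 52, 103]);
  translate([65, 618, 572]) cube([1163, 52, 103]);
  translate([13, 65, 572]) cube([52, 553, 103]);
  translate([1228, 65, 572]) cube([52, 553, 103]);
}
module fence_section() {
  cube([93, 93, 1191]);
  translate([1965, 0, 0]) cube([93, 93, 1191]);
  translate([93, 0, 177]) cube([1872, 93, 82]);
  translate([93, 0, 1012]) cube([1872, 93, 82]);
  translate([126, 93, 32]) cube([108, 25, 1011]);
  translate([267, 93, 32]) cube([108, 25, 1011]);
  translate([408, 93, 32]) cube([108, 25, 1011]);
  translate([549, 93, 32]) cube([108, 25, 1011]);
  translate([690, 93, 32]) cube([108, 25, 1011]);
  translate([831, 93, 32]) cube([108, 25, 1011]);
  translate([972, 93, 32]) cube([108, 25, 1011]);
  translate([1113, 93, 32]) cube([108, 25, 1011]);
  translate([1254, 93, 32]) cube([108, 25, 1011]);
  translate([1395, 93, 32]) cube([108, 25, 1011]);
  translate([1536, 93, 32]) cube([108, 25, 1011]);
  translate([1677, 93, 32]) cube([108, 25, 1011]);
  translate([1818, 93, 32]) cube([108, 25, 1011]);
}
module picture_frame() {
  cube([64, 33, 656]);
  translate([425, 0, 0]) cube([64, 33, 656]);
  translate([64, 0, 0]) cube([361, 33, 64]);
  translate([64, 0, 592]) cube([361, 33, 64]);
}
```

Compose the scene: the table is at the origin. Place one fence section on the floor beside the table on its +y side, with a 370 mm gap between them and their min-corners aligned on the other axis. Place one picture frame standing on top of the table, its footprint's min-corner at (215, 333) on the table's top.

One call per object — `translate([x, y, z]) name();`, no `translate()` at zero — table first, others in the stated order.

table();
translate([0, 1053, 0]) fence_section();
translate([215, 333, 715]) picture_frame();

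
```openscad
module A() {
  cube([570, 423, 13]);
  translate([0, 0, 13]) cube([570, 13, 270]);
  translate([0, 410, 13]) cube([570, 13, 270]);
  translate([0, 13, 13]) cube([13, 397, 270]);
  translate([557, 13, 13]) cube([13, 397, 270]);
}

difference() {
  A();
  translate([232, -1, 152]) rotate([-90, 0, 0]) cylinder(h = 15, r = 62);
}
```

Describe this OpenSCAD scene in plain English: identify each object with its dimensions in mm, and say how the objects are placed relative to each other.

A is an open-topped rectangular box: outside dimensions 570×423×283 mm, with a uniform wall and base thickness of 13 mm. The base is a full 570×423 slab on the floor; four walls sit on top of the base. The front and back walls (the −y and +y sides) span the full width; the two side walls fit between them.

The open box has a circular hole of radius 62 mm through its front wall, centred at (x = 232, z = 152).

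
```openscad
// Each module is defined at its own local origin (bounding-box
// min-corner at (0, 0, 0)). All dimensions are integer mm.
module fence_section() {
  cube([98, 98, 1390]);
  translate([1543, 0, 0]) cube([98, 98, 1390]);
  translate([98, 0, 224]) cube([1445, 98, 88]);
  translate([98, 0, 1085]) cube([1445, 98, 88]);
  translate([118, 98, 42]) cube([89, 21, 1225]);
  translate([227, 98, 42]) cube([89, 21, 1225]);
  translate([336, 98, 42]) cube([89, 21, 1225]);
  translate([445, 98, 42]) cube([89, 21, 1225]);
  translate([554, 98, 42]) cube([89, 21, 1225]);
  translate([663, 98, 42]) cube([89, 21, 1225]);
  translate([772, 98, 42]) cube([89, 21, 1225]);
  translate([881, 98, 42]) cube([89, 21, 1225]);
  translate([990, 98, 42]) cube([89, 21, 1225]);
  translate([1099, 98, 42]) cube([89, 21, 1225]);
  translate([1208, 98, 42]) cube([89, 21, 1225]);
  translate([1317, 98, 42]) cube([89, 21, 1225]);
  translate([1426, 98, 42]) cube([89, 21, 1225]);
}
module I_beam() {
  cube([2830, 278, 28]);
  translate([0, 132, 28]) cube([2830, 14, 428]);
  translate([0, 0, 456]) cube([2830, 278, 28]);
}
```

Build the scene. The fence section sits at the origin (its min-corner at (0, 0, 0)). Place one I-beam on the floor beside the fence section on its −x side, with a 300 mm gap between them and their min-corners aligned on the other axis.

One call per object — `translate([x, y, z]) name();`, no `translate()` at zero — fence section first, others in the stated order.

fence_section();
translate([-3130, 0, 0]) I_beam();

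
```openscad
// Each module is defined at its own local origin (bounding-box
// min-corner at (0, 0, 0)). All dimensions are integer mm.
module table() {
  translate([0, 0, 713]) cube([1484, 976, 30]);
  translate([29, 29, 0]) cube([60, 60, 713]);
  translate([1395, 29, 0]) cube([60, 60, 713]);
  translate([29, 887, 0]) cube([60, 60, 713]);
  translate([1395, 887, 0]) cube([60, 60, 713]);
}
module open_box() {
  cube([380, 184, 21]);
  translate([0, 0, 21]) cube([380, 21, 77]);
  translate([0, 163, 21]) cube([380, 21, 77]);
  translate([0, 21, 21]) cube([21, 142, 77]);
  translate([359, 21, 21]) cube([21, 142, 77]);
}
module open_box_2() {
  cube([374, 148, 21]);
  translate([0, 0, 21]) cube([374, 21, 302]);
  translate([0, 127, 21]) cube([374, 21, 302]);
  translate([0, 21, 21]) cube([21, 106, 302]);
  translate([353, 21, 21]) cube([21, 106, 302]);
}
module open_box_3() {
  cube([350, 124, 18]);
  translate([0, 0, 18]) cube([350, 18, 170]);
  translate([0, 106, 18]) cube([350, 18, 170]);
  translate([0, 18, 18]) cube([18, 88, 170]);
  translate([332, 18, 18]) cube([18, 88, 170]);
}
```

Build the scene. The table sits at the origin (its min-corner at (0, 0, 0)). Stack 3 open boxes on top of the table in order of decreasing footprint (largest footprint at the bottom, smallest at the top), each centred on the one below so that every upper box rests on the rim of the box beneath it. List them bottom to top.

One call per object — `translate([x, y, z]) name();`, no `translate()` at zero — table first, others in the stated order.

table();
translate([552, 396, 743]) open_box();
translate([555, 414, 841]) open_box_2();
translate([567, 426, 1164]) open_box_3();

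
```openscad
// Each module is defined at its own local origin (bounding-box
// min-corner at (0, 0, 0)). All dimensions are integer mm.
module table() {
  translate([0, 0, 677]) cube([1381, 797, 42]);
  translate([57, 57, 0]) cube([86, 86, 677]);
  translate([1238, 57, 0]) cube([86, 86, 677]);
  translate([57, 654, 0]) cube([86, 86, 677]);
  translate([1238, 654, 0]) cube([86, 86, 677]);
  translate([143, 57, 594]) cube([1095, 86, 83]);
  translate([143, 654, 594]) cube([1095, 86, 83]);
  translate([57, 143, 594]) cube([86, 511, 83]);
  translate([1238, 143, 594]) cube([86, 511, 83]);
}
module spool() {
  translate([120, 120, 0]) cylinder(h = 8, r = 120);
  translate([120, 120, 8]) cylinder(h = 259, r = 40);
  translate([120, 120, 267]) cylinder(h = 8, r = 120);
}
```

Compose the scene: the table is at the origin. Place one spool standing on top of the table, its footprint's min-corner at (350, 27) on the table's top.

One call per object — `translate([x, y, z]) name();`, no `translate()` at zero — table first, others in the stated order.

table();
translate([350, 27, 719]) spool();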